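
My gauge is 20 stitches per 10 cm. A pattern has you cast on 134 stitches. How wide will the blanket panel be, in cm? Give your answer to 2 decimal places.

20 stitches / 10 cm = 2 stitches per cm.
134 / 2 = 67.000 cm.

67.00 cm.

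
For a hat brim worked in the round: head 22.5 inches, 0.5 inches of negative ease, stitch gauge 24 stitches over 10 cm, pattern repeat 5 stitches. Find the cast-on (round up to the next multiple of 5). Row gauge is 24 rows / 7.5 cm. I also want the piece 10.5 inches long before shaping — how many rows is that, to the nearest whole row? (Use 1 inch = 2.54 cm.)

Finished = 22.5 − 0.5 = 22 inches.
22 inches × 2.54 = 55.88 cm.
24/10 = 2.4 sts per cm; 55.88 × 2.4 = 134.11 sts.
Next multiple of 5 → 135.
10.5 inches = 26.67 cm; × 3.2 = 85.34 → 85 rows.

Cast on 135 stitches; work 85 rows.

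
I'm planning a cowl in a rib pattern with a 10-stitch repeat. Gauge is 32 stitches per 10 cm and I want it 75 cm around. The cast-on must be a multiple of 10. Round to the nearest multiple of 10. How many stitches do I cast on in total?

Cast on 240 stitches.

32 / 10 = 3.2 sts per cm.
75 × 3.2 = 240.00 sts.
Nearest multiple of 10: 240.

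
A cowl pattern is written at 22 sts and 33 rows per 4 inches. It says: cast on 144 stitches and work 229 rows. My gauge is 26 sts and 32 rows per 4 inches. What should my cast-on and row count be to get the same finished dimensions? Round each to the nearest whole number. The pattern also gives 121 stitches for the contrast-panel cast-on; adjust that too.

Stitches: 144 × 26/22 = 170.18 → 170.
Rows: 229 × 32/33 = 222.06 → 222.
contrast-panel cast-on: 121 × 26/22 = 143.00 → 143.

Cast on 170 stitches; work 222 rows; contrast-panel cast-on 143 stitches.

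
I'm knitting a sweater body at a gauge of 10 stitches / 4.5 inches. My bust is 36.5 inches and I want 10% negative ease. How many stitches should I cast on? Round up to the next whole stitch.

Finished = 36.5 × 0.90 = 32.85 in.
10 / 4.5 = 2.222 sts per inch.
32.85 × 2.222 = 73.00 sts.

Cast on 73 stitches.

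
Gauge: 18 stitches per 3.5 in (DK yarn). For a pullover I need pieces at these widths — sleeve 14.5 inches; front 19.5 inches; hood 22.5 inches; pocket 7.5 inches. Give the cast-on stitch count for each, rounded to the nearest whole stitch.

Rate = 18/3.5 = 5.143 sts per in.
sleeve: 14.5 × 5.143 = 74.57 → 75.
front: 19.5 × 5.143 = 100.29 → 100.
hood: 22.5 × 5.143 = 115.71 → 116.
pocket: 7.5 × 5.143 = 38.57 → 39.

sleeve 75; front 100; hood 116; pocket 39.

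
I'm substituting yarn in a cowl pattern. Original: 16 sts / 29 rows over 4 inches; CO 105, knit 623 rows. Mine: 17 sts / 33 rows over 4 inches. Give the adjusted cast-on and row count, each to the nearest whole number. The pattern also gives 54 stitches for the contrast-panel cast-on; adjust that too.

Cast on 112 stitches; work 709 rows; contrast-panel cast-on 57 stitches.

Stitches: 105 × 17/16 = 111.56 → 112.
Rows: 623 × 33/29 = 708.93 → 709.
contrast-panel cast-on: 54 × 17/16 = 57.38 → 57.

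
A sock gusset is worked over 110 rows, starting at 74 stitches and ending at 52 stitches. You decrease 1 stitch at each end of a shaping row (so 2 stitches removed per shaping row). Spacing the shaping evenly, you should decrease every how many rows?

Stitches to remove: |52 − 74| = 22.
Shaping rows needed: 22 / 2 = 11.
110 rows / 11 = every 10 rows.

Decrease every 10th row.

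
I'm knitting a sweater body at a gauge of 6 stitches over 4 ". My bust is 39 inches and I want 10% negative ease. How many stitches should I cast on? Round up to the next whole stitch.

Finished = 39 × 0.90 = 35.10 in.
6 / 4 = 1.5 sts per inch.
35.10 × 1.5 = 52.65 sts.
→ 53 sts.

53 stitches.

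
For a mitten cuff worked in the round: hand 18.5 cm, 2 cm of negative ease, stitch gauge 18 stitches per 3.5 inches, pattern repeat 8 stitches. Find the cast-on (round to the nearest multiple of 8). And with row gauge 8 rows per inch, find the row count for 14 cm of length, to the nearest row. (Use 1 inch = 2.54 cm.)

Finished = 18.5 − 2 = 16.5 cm.
16.5 cm × 1/2.54 = 6.50 inches.
18/3.5 = 5.143 sts per in; 6.50 × 5.143 = 33.41 sts.
Nearest multiple of 8 → 32.
14 cm = 5.51 inches; × 8 = 44.09 → 44 rows.

Cast on 32 stitches; work 44 rows.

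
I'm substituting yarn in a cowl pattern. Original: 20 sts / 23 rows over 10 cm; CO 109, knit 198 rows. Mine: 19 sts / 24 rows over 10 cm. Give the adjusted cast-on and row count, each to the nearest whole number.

Cast on 104 stitches; work 207 rows.

Stitches: 109 × 19/20 = 103.55 → 104.
Rows: 198 × 24/23 = 206.61 → 207.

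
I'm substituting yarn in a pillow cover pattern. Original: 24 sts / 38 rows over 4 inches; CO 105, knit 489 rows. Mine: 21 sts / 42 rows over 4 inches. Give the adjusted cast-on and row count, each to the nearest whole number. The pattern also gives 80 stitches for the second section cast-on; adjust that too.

Stitches: 105 × 21/24 = 91.88 → 92.
Rows: 489 × 42/38 = 540.47 → 540.
second section cast-on: 80 × 21/24 = 70.00 → 70.

Cast on 92 stitches; work 540 rows; second section cast-on 70 stitches.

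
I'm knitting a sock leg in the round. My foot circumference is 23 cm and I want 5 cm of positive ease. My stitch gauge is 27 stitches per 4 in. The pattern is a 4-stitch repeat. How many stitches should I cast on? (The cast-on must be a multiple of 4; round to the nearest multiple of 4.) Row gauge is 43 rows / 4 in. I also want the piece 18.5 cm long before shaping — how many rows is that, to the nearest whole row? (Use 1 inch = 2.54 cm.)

Finished = 23 + 5 = 28 cm.
28 cm × 1/2.54 = 11.02 inches.
27/4 = 6.75 sts per in; 11.02 × 6.75 = 74.41 sts.
Nearest multiple of 4 → 76.
18.5 cm = 7.28 inches; × 10.75 = 78.30 → 78 rows.

Cast on 76 stitches; work 78 rows.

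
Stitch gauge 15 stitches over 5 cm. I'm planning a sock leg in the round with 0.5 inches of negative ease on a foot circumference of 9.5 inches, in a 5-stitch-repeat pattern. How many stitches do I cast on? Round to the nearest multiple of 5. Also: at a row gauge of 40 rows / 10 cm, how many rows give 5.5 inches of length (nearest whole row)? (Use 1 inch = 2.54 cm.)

Finished = 9.5 − 0.5 = 9 inches.
9 inches × 2.54 = 22.86 cm.
15/5 = 3 sts per cm; 22.86 × 3 = 68.58 sts.
Nearest multiple of 5 → 70.
5.5 inches = 13.97 cm; × 4 = 55.88 → 56 rows.

Cast on 70 stitches; work 56 rows.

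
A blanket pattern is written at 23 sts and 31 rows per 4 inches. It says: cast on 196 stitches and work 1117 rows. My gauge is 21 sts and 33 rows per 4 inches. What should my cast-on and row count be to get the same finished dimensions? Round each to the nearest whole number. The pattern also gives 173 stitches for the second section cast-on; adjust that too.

Stitches: 196 × 21/23 = 178.96 → 179.
Rows: 1117 × 33/31 = 1189.06 → 1189.
second section cast-on: 173 × 21/23 = 157.96 → 158.

Cast on 179 stitches; work 1189 rows; second section cast-on 158 stitches.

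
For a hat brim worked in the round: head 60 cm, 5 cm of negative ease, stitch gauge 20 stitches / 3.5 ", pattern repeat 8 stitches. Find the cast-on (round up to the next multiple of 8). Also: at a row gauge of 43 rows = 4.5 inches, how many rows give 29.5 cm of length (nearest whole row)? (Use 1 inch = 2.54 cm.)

Finished = 60 − 5 = 55 cm.
55 cm × 1/2.54 = 21.65 inches.
20/3.5 = 5.714 sts per in; 21.65 × 5.714 = 123.73 sts.
Next multiple of 8 → 128.
29.5 cm = 11.61 inches; × 9.556 = 110.98 → 111 rows.

Cast on 128 stitches; work 111 rows.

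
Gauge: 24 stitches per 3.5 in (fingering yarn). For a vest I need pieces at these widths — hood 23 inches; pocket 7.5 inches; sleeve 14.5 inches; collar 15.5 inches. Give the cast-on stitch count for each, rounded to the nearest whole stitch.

Rate = 24/3.5 = 6.857 sts per in.
hood: 23 × 6.857 = 157.71 → 158.
pocket: 7.5 × 6.857 = 51.43 → 51.
sleeve: 14.5 × 6.857 = 99.43 → 99.
collar: 15.5 × 6.857 = 106.29 → 106.

hood 158; pocket 51; sleeve 99; collar 106.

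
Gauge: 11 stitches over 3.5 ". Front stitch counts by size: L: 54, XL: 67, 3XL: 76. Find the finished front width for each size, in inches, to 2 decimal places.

L 17.18 inches; XL 21.32 inches; 3XL 24.18 inches.

11/3.5 = 3.143 sts per in.
L: 54 / 3.143 = 17.182 → 17.18 in.
XL: 67 / 3.143 = 21.318 → 21.32 in.
3XL: 76 / 3.143 = 24.182 → 24.18 in.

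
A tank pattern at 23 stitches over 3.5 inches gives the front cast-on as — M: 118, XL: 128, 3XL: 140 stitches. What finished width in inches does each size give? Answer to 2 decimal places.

M 17.96 inches; XL 19.48 inches; 3XL 21.30 inches.

23/3.5 = 6.571 sts per in.
M: 118 / 6.571 = 17.957 → 17.96 in.
XL: 128 / 6.571 = 19.478 → 19.48 in.
3XL: 140 / 6.571 = 21.304 → 21.30 in.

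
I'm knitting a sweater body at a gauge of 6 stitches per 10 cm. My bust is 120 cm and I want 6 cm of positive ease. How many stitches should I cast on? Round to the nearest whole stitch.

Finished = 120 + 6 = 126 cm.
6 / 10 = 0.6 sts per cm.
126.00 × 0.6 = 75.60 sts.
→ 76 sts.

76 stitches.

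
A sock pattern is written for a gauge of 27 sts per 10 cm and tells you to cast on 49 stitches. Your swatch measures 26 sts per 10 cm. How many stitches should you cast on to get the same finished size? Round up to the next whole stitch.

48 stitches.

Scale factor = 26 / 27 = 0.963.
49 × 26 / 27 = 47.19 sts.
→ 48 sts.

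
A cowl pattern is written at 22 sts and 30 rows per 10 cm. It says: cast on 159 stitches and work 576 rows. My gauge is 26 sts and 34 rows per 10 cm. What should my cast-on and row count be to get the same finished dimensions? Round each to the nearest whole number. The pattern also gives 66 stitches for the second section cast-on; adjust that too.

Cast on 188 stitches; work 653 rows; second section cast-on 78 stitches.

Stitches: 159 × 26/22 = 187.91 → 188.
Rows: 576 × 34/30 = 652.80 → 653.
second section cast-on: 66 × 26/22 = 78.00 → 78.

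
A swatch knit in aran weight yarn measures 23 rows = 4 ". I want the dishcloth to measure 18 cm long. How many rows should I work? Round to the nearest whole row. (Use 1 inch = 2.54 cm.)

41 rows.

18 cm = 7.09 in.
23 rows / 4 in = 5.75 rows per inch.
7.09 × 5.75 = 40.75 rows.
Round to nearest → 41.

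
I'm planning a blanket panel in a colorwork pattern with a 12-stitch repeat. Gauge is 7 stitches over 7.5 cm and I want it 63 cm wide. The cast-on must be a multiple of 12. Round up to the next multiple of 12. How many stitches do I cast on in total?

7 / 7.5 = 0.933 sts per cm.
63 × 0.933 = 58.80 sts.
Next multiple of 12: 60.

Cast on 60 stitches.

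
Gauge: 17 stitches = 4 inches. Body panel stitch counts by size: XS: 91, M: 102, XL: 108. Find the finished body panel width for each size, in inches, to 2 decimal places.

XS 21.41 inches; M 24.00 inches; XL 25.41 inches.

17/4 = 4.25 sts per in.
XS: 91 / 4.25 = 21.412 → 21.41 in.
M: 102 / 4.25 = 24.000 → 24.00 in.
XL: 108 / 4.25 = 25.412 → 25.41 in.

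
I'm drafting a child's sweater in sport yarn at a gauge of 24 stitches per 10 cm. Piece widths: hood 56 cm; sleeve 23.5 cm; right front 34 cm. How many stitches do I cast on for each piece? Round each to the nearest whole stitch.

Rate = 24/10 = 2.4 sts per cm.
hood: 56 × 2.4 = 134.40 → 134.
sleeve: 23.5 × 2.4 = 56.40 → 56.
right front: 34 × 2.4 = 81.60 → 82.

hood 134; sleeve 56; right front 82.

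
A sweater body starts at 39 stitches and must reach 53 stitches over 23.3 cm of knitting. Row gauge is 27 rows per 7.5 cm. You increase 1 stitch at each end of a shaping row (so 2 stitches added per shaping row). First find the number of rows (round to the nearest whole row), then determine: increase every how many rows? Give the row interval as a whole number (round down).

Increase every 12th row.

Rows = 23.3 × 3.6 = 83.9 → 84 rows.
Stitches to add: 14 → 7 shaping rows (at 2 st each).
84 / 7 = 12.00 → every 12 rows.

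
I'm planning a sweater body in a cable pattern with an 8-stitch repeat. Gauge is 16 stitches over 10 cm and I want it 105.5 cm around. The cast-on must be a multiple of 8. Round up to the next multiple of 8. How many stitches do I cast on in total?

16 / 10 = 1.6 sts per cm.
105.5 × 1.6 = 168.80 sts.
Next multiple of 8: 176.

CO 176 sts.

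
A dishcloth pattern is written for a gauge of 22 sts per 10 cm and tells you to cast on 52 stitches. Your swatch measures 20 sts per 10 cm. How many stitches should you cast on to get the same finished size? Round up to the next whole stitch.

48 stitches.

Scale factor = 20 / 22 = 0.909.
52 × 20 / 22 = 47.27 sts.
→ 48 sts.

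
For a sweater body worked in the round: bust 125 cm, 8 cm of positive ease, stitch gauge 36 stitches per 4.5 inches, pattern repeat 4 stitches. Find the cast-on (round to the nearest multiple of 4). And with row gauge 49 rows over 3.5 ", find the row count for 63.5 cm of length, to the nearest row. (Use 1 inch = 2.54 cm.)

Finished = 125 + 8 = 133 cm.
133 cm × 1/2.54 = 52.36 inches.
36/4.5 = 8 sts per in; 52.36 × 8 = 418.90 sts.
Nearest multiple of 4 → 420.
63.5 cm = 25.00 inches; × 14 = 350.00 → 350 rows.

Cast on 420 stitches; work 350 rows.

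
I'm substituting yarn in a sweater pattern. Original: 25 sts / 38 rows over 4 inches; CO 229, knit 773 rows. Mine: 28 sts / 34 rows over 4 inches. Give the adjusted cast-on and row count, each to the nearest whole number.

Stitches: 229 × 28/25 = 256.48 → 256.
Rows: 773 × 34/38 = 691.63 → 692.

Cast on 256 stitches; work 692 rows.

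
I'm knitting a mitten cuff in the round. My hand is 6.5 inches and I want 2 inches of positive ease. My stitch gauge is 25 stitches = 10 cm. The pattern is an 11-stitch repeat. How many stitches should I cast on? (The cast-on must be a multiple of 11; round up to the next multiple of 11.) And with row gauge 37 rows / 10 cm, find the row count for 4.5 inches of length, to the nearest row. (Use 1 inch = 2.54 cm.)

Cast on 55 stitches; work 42 rows.

Finished = 6.5 + 2 = 8.5 inches.
8.5 inches × 2.54 = 21.59 cm.
25/10 = 2.5 sts per cm; 21.59 × 2.5 = 53.98 sts.
Next multiple of 11 → 55.
4.5 inches = 11.43 cm; × 3.7 = 42.29 → 42 rows.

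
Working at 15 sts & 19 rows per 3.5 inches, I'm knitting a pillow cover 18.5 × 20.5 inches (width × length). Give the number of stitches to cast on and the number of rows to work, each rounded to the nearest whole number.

Stitch gauge = 15/3.5 = 4.286 sts/in; 18.5 × 4.286 = 79.29 → 79 sts.
Row gauge = 19/3.5 = 5.429 rows/in; 20.5 × 5.429 = 111.29 → 111 rows.

Cast on 79 stitches and work 111 rows.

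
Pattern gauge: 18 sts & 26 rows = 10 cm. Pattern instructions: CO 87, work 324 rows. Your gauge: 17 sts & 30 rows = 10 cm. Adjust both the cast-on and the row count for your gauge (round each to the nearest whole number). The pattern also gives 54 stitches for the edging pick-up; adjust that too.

Cast on 82 stitches; work 374 rows; edging pick-up 51 stitches.

Stitches: 87 × 17/18 = 82.17 → 82.
Rows: 324 × 30/26 = 373.85 → 374.
edging pick-up: 54 × 17/18 = 51.00 → 51.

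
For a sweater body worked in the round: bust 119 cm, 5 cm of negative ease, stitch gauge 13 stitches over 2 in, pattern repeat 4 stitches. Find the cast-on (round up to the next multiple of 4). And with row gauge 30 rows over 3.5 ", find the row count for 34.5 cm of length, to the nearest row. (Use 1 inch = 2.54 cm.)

Finished = 119 − 5 = 114 cm.
114 cm × 1/2.54 = 44.88 inches.
13/2 = 6.5 sts per in; 44.88 × 6.5 = 291.73 sts.
Next multiple of 4 → 292.
34.5 cm = 13.58 inches; × 8.571 = 116.42 → 116 rows.

Cast on 292 stitches; work 116 rows.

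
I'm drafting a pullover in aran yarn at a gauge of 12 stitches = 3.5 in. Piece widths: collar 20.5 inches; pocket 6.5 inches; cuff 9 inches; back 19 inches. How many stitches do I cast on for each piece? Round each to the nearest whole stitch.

collar 70; pocket 22; cuff 31; back 65.

Rate = 12/3.5 = 3.429 sts per in.
collar: 20.5 × 3.429 = 70.29 → 70.
pocket: 6.5 × 3.429 = 22.29 → 22.
cuff: 9 × 3.429 = 30.86 → 31.
back: 19 × 3.429 = 65.14 → 65.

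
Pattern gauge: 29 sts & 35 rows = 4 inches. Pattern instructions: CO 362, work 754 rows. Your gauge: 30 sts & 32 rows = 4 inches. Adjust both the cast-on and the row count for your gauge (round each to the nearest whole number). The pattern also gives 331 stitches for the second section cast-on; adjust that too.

Stitches: 362 × 30/29 = 374.48 → 374.
Rows: 754 × 32/35 = 689.37 → 689.
second section cast-on: 331 × 30/29 = 342.41 → 342.

Cast on 374 stitches; work 689 rows; second section cast-on 342 stitches.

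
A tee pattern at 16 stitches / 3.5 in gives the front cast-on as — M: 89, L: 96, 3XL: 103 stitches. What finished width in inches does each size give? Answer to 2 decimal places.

M 19.47 inches; L 21.00 inches; 3XL 22.53 inches.

16/3.5 = 4.571 sts per in.
M: 89 / 4.571 = 19.469 → 19.47 in.
L: 96 / 4.571 = 21.000 → 21.00 in.
3XL: 103 / 4.571 = 22.531 → 22.53 in.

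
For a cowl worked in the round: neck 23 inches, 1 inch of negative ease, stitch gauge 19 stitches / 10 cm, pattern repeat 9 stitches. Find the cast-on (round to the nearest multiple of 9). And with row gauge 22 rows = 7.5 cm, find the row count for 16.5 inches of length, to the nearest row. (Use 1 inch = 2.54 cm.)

Finished = 23 − 1 = 22 inches.
22 inches × 2.54 = 55.88 cm.
19/10 = 1.9 sts per cm; 55.88 × 1.9 = 106.17 sts.
Nearest multiple of 9 → 108.
16.5 inches = 41.91 cm; × 2.933 = 122.94 → 123 rows.

Cast on 108 stitches; work 123 rows.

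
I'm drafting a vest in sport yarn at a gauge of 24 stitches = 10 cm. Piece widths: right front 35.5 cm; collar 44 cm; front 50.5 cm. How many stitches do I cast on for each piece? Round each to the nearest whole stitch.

Rate = 24/10 = 2.4 sts per cm.
right front: 35.5 × 2.4 = 85.20 → 85.
collar: 44 × 2.4 = 105.60 → 106.
front: 50.5 × 2.4 = 121.20 → 121.

right front 85; collar 106; front 121.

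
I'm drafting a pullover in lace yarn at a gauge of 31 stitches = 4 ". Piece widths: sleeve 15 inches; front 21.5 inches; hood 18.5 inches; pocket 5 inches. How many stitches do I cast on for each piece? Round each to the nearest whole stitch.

sleeve 116; front 167; hood 143; pocket 39.

Rate = 31/4 = 7.75 sts per in.
sleeve: 15 × 7.75 = 116.25 → 116.
front: 21.5 × 7.75 = 166.62 → 167.
hood: 18.5 × 7.75 = 143.38 → 143.
pocket: 5 × 7.75 = 38.75 → 39.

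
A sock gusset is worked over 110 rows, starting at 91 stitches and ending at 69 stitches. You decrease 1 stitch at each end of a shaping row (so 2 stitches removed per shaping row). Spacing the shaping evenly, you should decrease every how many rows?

Decrease every 10th row.

Stitches to remove: |69 − 91| = 22.
Shaping rows needed: 22 / 2 = 11.
110 rows / 11 = every 10 rows.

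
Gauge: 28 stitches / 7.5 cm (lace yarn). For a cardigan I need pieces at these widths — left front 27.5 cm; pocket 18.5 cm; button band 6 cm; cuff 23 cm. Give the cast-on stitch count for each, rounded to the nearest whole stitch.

Rate = 28/7.5 = 3.733 sts per cm.
left front: 27.5 × 3.733 = 102.67 → 103.
pocket: 18.5 × 3.733 = 69.07 → 69.
button band: 6 × 3.733 = 22.40 → 22.
cuff: 23 × 3.733 = 85.87 → 86.

left front 103; pocket 69; button band 22; cuff 86.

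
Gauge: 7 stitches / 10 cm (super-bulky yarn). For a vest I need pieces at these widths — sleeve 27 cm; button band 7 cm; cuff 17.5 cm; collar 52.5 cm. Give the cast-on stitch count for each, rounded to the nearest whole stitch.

sleeve 19; button band 5; cuff 12; collar 37.

Rate = 7/10 = 0.7 sts per cm.
sleeve: 27 × 0.7 = 18.90 → 19.
button band: 7 × 0.7 = 4.90 → 5.
cuff: 17.5 × 0.7 = 12.25 → 12.
collar: 52.5 × 0.7 = 36.75 → 37.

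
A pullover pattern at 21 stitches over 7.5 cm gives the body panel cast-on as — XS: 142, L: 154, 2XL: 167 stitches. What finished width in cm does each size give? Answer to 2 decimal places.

XS 50.71 cm; L 55.00 cm; 2XL 59.64 cm.

21/7.5 = 2.8 sts per cm.
XS: 142 / 2.8 = 50.714 → 50.71 cm.
L: 154 / 2.8 = 55.000 → 55.00 cm.
2XL: 167 / 2.8 = 59.643 → 59.64 cm.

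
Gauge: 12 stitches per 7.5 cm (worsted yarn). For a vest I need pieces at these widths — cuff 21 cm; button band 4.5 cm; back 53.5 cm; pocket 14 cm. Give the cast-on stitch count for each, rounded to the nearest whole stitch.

cuff 34; button band 7; back 86; pocket 22.

Rate = 12/7.5 = 1.6 sts per cm.
cuff: 21 × 1.6 = 33.60 → 34.
button band: 4.5 × 1.6 = 7.20 → 7.
back: 53.5 × 1.6 = 85.60 → 86.
pocket: 14 × 1.6 = 22.40 → 22.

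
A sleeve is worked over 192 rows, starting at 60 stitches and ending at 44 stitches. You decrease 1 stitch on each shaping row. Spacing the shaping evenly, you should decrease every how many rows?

Decrease every 12th row.

Stitches to remove: |44 − 60| = 16.
Shaping rows needed: 16 / 1 = 16.
192 rows / 16 = every 12 rows.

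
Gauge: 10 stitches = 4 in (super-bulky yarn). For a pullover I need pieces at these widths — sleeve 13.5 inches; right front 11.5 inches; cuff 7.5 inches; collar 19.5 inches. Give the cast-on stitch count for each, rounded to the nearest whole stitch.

sleeve 34; right front 29; cuff 19; collar 49.

Rate = 10/4 = 2.5 sts per in.
sleeve: 13.5 × 2.5 = 33.75 → 34.
right front: 11.5 × 2.5 = 28.75 → 29.
cuff: 7.5 × 2.5 = 18.75 → 19.
collar: 19.5 × 2.5 = 48.75 → 49.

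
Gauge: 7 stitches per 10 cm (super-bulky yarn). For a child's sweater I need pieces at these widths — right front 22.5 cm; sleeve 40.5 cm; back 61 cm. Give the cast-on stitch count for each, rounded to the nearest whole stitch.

right front 16; sleeve 28; back 43.

Rate = 7/10 = 0.7 sts per cm.
right front: 22.5 × 0.7 = 15.75 → 16.
sleeve: 40.5 × 0.7 = 28.35 → 28.
back: 61 × 0.7 = 42.70 → 43.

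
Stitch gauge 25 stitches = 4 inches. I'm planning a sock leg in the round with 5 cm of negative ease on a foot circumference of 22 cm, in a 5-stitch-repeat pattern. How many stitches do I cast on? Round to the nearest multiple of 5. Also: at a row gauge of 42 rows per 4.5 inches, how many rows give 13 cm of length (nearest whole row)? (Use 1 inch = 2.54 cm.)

Finished = 22 − 5 = 17 cm.
17 cm × 1/2.54 = 6.69 inches.
25/4 = 6.25 sts per in; 6.69 × 6.25 = 41.83 sts.
Nearest multiple of 5 → 40.
13 cm = 5.12 inches; × 9.333 = 47.77 → 48 rows.

Cast on 40 stitches; work 48 rows.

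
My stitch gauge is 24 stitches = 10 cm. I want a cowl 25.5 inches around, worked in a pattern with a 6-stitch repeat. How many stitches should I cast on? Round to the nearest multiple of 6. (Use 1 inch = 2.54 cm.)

CO 156 sts.

25.5 in = 25.5 × 2.54 = 64.77 cm.
24 / 10 = 2.4 sts/cm.
64.77 × 2.4 = 155.45 sts.
→ 156.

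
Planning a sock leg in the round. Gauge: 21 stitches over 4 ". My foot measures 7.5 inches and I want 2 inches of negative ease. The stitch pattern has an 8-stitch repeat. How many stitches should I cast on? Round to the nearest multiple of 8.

Finished = 7.5 − 2 = 5.5 inches.
21 / 4 = 5.25 sts/in.
5.5 × 5.25 = 28.88 sts.
Nearest multiple of 8: 32.

CO 32 sts.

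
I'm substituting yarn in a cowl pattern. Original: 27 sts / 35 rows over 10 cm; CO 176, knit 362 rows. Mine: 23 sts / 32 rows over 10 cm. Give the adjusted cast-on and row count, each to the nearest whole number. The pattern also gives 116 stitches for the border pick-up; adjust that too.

Cast on 150 stitches; work 331 rows; border pick-up 99 stitches.

Stitches: 176 × 23/27 = 149.93 → 150.
Rows: 362 × 32/35 = 330.97 → 331.
border pick-up: 116 × 23/27 = 98.81 → 99.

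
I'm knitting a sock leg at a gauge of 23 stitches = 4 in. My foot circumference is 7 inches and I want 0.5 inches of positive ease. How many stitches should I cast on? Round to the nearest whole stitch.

CO 43 sts.

Finished = 7 + 0.5 = 7.5 in.
23 / 4 = 5.75 sts per inch.
7.50 × 5.75 = 43.12 sts.
→ 43 sts.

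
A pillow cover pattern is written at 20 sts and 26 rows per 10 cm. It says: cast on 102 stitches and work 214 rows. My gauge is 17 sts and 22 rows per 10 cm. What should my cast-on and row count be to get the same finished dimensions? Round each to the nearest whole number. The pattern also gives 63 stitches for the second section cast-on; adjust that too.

Stitches: 102 × 17/20 = 86.70 → 87.
Rows: 214 × 22/26 = 181.08 → 181.
second section cast-on: 63 × 17/20 = 53.55 → 54.

Cast on 87 stitches; work 181 rows; second section cast-on 54 stitches.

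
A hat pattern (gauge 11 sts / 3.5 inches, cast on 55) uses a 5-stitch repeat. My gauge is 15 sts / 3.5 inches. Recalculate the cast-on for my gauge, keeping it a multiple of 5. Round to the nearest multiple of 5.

Cast on 75 stitches.

55 × 15 / 11 = 75.00.
Nearest multiple of 5: 75.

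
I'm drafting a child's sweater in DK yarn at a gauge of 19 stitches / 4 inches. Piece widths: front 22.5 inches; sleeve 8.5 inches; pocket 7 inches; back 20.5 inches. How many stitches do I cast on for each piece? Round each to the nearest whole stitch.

front 107; sleeve 40; pocket 33; back 97.

Rate = 19/4 = 4.75 sts per in.
front: 22.5 × 4.75 = 106.88 → 107.
sleeve: 8.5 × 4.75 = 40.38 → 40.
pocket: 7 × 4.75 = 33.25 → 33.
back: 20.5 × 4.75 = 97.38 → 97.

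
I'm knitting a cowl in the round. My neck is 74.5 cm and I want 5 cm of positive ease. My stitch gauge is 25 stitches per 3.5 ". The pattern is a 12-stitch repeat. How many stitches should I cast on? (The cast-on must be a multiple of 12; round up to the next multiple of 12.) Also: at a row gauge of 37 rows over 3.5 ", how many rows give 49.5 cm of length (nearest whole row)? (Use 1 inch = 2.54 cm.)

Cast on 228 stitches; work 206 rows.

Finished = 74.5 + 5 = 79.5 cm.
79.5 cm × 1/2.54 = 31.30 inches.
25/3.5 = 7.143 sts per in; 31.30 × 7.143 = 223.57 sts.
Next multiple of 12 → 228.
49.5 cm = 19.49 inches; × 10.571 = 206.02 → 206 rows.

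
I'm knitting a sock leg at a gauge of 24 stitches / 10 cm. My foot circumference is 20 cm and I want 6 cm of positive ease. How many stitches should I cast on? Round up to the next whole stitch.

Finished = 20 + 6 = 26 cm.
24 / 10 = 2.4 sts per cm.
26.00 × 2.4 = 62.40 sts.
→ 63 sts.

63 stitches.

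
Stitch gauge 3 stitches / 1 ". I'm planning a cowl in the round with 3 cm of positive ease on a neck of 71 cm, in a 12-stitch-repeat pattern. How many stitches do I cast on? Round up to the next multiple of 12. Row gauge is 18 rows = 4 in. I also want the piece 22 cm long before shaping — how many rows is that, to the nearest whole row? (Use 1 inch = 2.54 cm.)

Cast on 96 stitches; work 39 rows.

Finished = 71 + 3 = 74 cm.
74 cm × 1/2.54 = 29.13 inches.
3/1 = 3 sts per in; 29.13 × 3 = 87.40 sts.
Next multiple of 12 → 96.
22 cm = 8.66 inches; × 4.5 = 38.98 → 39 rows.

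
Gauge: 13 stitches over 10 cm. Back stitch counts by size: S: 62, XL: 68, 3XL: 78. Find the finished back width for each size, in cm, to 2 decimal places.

S 47.69 cm; XL 52.31 cm; 3XL 60.00 cm.

13/10 = 1.3 sts per cm.
S: 62 / 1.3 = 47.692 → 47.69 cm.
XL: 68 / 1.3 = 52.308 → 52.31 cm.
3XL: 78 / 1.3 = 60.000 → 60.00 cm.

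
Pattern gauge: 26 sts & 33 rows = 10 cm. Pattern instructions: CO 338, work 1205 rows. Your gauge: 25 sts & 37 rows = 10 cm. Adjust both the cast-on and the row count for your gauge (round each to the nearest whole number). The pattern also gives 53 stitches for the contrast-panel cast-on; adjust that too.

Cast on 325 stitches; work 1351 rows; contrast-panel cast-on 51 stitches.

Stitches: 338 × 25/26 = 325.00 → 325.
Rows: 1205 × 37/33 = 1351.06 → 1351.
contrast-panel cast-on: 53 × 25/26 = 50.96 → 51.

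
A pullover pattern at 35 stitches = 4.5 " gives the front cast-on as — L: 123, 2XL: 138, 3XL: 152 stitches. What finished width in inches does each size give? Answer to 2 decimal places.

L 15.81 inches; 2XL 17.74 inches; 3XL 19.54 inches.

35/4.5 = 7.778 sts per in.
L: 123 / 7.778 = 15.814 → 15.81 in.
2XL: 138 / 7.778 = 17.743 → 17.74 in.
3XL: 152 / 7.778 = 19.543 → 19.54 in.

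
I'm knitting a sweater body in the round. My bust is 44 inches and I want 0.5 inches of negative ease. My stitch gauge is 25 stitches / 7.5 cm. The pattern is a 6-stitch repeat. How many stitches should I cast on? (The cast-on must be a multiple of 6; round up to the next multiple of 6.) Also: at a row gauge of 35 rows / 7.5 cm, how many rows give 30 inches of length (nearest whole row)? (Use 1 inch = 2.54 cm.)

Cast on 372 stitches; work 356 rows.

Finished = 44 − 0.5 = 43.5 inches.
43.5 inches × 2.54 = 110.49 cm.
25/7.5 = 3.333 sts per cm; 110.49 × 3.333 = 368.30 sts.
Next multiple of 6 → 372.
30 inches = 76.20 cm; × 4.667 = 355.60 → 356 rows.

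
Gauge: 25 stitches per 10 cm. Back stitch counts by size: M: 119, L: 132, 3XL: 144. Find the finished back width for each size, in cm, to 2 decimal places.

M 47.60 cm; L 52.80 cm; 3XL 57.60 cm.

25/10 = 2.5 sts per cm.
M: 119 / 2.5 = 47.600 → 47.60 cm.
L: 132 / 2.5 = 52.800 → 52.80 cm.
3XL: 144 / 2.5 = 57.600 → 57.60 cm.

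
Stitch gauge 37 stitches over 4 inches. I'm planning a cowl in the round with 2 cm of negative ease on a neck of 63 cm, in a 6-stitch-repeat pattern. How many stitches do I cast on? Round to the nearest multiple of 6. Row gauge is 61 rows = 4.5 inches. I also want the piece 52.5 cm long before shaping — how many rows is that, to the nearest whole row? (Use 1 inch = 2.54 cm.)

Finished = 63 − 2 = 61 cm.
61 cm × 1/2.54 = 24.02 inches.
37/4 = 9.25 sts per in; 24.02 × 9.25 = 222.15 sts.
Nearest multiple of 6 → 222.
52.5 cm = 20.67 inches; × 13.556 = 280.18 → 280 rows.

Cast on 222 stitches; work 280 rows.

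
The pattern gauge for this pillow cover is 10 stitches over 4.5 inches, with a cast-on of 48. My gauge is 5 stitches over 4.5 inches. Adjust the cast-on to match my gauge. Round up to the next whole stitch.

CO 24 sts.

Scale factor = 5 / 10 = 0.500.
48 × 5 / 10 = 24.00 sts.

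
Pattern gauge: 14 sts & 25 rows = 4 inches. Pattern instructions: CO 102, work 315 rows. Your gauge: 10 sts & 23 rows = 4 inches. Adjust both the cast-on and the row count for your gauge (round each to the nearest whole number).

Stitches: 102 × 10/14 = 72.86 → 73.
Rows: 315 × 23/25 = 289.80 → 290.

Cast on 73 stitches; work 290 rows.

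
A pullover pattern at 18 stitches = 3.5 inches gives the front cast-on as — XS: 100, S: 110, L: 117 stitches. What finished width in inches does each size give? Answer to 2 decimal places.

18/3.5 = 5.143 sts per in.
XS: 100 / 5.143 = 19.444 → 19.44 in.
S: 110 / 5.143 = 21.389 → 21.39 in.
L: 117 / 5.143 = 22.750 → 22.75 in.

XS 19.44 inches; S 21.39 inches; L 22.75 inches.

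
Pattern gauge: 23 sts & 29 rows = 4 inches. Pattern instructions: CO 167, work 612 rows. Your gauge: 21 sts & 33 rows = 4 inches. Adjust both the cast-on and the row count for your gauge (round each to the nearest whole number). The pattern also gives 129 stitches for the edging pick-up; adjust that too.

Stitches: 167 × 21/23 = 152.48 → 152.
Rows: 612 × 33/29 = 696.41 → 696.
edging pick-up: 129 × 21/23 = 117.78 → 118.

Cast on 152 stitches; work 696 rows; edging pick-up 118 stitches.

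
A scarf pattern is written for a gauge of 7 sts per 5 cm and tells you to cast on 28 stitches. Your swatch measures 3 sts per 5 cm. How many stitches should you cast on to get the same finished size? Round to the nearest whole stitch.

12 stitches.

Scale factor = 3 / 7 = 0.429.
28 × 3 / 7 = 12.00 sts.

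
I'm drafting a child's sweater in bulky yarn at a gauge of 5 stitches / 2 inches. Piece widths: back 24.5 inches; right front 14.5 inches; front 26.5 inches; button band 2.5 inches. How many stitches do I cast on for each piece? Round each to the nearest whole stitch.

Rate = 5/2 = 2.5 sts per in.
back: 24.5 × 2.5 = 61.25 → 61.
right front: 14.5 × 2.5 = 36.25 → 36.
front: 26.5 × 2.5 = 66.25 → 66.
button band: 2.5 × 2.5 = 6.25 → 6.

back 61; right front 36; front 66; button band 6.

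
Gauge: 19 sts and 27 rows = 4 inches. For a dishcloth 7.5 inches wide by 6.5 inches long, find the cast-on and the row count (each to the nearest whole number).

Cast on 36 stitches and work 44 rows.

Stitch gauge = 19/4 = 4.75 sts/in; 7.5 × 4.75 = 35.62 → 36 sts.
Row gauge = 27/4 = 6.75 rows/in; 6.5 × 6.75 = 43.88 → 44 rows.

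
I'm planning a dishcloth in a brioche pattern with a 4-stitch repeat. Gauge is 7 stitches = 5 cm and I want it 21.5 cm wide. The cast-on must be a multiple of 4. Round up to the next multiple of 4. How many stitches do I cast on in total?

Cast on 32 stitches.

7 / 5 = 1.4 sts per cm.
21.5 × 1.4 = 30.10 sts.
Next multiple of 4: 32.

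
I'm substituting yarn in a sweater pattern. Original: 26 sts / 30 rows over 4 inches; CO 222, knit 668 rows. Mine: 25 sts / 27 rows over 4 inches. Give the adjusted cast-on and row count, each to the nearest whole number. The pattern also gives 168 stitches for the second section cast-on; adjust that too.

Cast on 213 stitches; work 601 rows; second section cast-on 162 stitches.

Stitches: 222 × 25/26 = 213.46 → 213.
Rows: 668 × 27/30 = 601.20 → 601.
second section cast-on: 168 × 25/26 = 161.54 → 162.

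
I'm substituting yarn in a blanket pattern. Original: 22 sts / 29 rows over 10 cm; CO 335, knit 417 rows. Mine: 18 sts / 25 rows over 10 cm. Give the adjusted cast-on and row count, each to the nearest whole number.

Cast on 274 stitches; work 359 rows.

Stitches: 335 × 18/22 = 274.09 → 274.
Rows: 417 × 25/29 = 359.48 → 359.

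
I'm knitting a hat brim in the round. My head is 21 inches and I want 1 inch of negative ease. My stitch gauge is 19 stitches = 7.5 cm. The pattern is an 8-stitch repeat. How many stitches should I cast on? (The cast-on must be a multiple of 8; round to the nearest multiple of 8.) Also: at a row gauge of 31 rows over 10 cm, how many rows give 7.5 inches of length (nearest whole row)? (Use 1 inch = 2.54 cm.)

Cast on 128 stitches; work 59 rows.

Finished = 21 − 1 = 20 inches.
20 inches × 2.54 = 50.80 cm.
19/7.5 = 2.533 sts per cm; 50.80 × 2.533 = 128.69 sts.
Nearest multiple of 8 → 128.
7.5 inches = 19.05 cm; × 3.1 = 59.05 → 59 rows.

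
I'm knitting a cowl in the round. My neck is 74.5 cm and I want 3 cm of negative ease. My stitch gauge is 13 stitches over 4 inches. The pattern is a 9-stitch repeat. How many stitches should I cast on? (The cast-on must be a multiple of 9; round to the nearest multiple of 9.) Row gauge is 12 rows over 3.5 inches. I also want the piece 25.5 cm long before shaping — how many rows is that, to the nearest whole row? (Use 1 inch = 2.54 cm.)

Cast on 90 stitches; work 34 rows.

Finished = 74.5 − 3 = 71.5 cm.
71.5 cm × 1/2.54 = 28.15 inches.
13/4 = 3.25 sts per in; 28.15 × 3.25 = 91.49 sts.
Nearest multiple of 9 → 90.
25.5 cm = 10.04 inches; × 3.429 = 34.42 → 34 rows.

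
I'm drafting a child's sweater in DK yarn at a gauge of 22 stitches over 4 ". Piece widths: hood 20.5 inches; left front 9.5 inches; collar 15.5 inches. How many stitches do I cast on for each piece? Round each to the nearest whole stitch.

Rate = 22/4 = 5.5 sts per in.
hood: 20.5 × 5.5 = 112.75 → 113.
left front: 9.5 × 5.5 = 52.25 → 52.
collar: 15.5 × 5.5 = 85.25 → 85.

hood 113; left front 52; collar 85.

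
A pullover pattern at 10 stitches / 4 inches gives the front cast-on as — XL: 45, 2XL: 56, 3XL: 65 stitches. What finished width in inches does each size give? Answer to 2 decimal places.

XL 18.00 inches; 2XL 22.40 inches; 3XL 26.00 inches.

10/4 = 2.5 sts per in.
XL: 45 / 2.5 = 18.000 → 18.00 in.
2XL: 56 / 2.5 = 22.400 → 22.40 in.
3XL: 65 / 2.5 = 26.000 → 26.00 in.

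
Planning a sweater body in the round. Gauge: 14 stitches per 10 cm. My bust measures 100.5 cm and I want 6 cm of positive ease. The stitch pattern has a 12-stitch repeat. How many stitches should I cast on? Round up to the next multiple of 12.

Finished = 100.5 + 6 = 106.5 cm.
14 / 10 = 1.4 sts/cm.
106.5 × 1.4 = 149.10 sts.
Next multiple of 12: 156.

156 stitches.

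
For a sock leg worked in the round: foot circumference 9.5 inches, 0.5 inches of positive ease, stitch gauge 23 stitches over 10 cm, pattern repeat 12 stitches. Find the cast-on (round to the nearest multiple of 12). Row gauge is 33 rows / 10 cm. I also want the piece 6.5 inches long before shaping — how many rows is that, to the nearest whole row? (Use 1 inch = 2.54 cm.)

Finished = 9.5 + 0.5 = 10 inches.
10 inches × 2.54 = 25.40 cm.
23/10 = 2.3 sts per cm; 25.40 × 2.3 = 58.42 sts.
Nearest multiple of 12 → 60.
6.5 inches = 16.51 cm; × 3.3 = 54.48 → 54 rows.

Cast on 60 stitches; work 54 rows.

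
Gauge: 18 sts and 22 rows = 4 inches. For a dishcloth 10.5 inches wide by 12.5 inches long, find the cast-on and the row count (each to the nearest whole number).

Cast on 47 stitches and work 69 rows.

Stitch gauge = 18/4 = 4.5 sts/in; 10.5 × 4.5 = 47.25 → 47 sts.
Row gauge = 22/4 = 5.5 rows/in; 12.5 × 5.5 = 68.75 → 69 rows.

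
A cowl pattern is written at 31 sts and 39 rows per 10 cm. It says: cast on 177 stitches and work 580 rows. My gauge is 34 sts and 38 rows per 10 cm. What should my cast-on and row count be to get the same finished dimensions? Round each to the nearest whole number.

Cast on 194 stitches; work 565 rows.

Stitches: 177 × 34/31 = 194.13 → 194.
Rows: 580 × 38/39 = 565.13 → 565.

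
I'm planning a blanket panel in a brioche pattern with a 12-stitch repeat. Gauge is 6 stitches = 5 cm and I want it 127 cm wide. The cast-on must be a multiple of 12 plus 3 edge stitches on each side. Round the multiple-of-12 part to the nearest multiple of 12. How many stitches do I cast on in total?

6 / 5 = 1.2 sts per cm.
127 × 1.2 = 152.40 sts.
Less 6 edge sts → 146.40 for the repeat.
Nearest multiple of 12: 144.
Add back 6 edge sts → 150.

CO 150 sts.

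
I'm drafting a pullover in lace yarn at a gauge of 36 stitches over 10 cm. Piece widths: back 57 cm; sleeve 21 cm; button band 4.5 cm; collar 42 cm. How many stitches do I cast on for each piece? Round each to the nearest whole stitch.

Rate = 36/10 = 3.6 sts per cm.
back: 57 × 3.6 = 205.20 → 205.
sleeve: 21 × 3.6 = 75.60 → 76.
button band: 4.5 × 3.6 = 16.20 → 16.
collar: 42 × 3.6 = 151.20 → 151.

back 205; sleeve 76; button band 16; collar 151.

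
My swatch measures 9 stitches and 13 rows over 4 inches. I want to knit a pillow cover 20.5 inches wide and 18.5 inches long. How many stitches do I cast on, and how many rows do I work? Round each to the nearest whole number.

Cast on 46 stitches and work 60 rows.

Stitch gauge = 9/4 = 2.25 sts/in; 20.5 × 2.25 = 46.12 → 46 sts.
Row gauge = 13/4 = 3.25 rows/in; 18.5 × 3.25 = 60.12 → 60 rows.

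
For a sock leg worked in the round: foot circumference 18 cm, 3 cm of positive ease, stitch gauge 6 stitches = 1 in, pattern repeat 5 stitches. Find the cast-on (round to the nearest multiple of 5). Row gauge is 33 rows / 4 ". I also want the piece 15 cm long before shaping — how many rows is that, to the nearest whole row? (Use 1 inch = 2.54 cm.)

Finished = 18 + 3 = 21 cm.
21 cm × 1/2.54 = 8.27 inches.
6/1 = 6 sts per in; 8.27 × 6 = 49.61 sts.
Nearest multiple of 5 → 50.
15 cm = 5.91 inches; × 8.25 = 48.72 → 49 rows.

Cast on 50 stitches; work 49 rows.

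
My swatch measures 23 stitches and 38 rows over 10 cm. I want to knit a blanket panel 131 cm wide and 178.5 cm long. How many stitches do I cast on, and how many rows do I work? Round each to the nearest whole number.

Stitch gauge = 23/10 = 2.3 sts/cm; 131 × 2.3 = 301.30 → 301 sts.
Row gauge = 38/10 = 3.8 rows/cm; 178.5 × 3.8 = 678.30 → 678 rows.

Cast on 301 stitches and work 678 rows.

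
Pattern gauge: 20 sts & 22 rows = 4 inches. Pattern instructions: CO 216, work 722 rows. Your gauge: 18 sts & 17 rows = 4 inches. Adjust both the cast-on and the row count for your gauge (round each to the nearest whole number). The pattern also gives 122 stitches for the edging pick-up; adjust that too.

Cast on 194 stitches; work 558 rows; edging pick-up 110 stitches.

Stitches: 216 × 18/20 = 194.40 → 194.
Rows: 722 × 17/22 = 557.91 → 558.
edging pick-up: 122 × 18/20 = 109.80 → 110.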